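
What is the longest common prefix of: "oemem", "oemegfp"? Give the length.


Words: oemem, oemegfp
  Position 0: all 'o' => match
  Position 1: all 'e' => match
  Position 2: all 'm' => match
  Position 3: all 'e' => match
  Position 4: ('m', 'g') => mismatch, stop
LCP = "oeme" (length 4)

4


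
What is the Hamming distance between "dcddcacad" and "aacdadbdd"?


Comparing "dcddcacad" and "aacdadbdd" position by position:
  Position 0: 'd' vs 'a' => differ
  Position 1: 'c' vs 'a' => differ
  Position 2: 'd' vs 'c' => differ
  Position 3: 'd' vs 'd' => same
  Position 4: 'c' vs 'a' => differ
  Position 5: 'a' vs 'd' => differ
  Position 6: 'c' vs 'b' => differ
  Position 7: 'a' vs 'd' => differ
  Position 8: 'd' vs 'd' => same
Total differences (Hamming distance): 7

7


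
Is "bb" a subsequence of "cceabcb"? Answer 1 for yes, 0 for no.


Check if "bb" is a subsequence of "cceabcb"
Greedy scan:
  Position 0 ('c'): no match needed
  Position 1 ('c'): no match needed
  Position 2 ('e'): no match needed
  Position 3 ('a'): no match needed
  Position 4 ('b'): matches sub[0] = 'b'
  Position 5 ('c'): no match needed
  Position 6 ('b'): matches sub[1] = 'b'
All 2 characters matched => is a subsequence

1


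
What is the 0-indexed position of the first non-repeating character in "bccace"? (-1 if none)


Input: bccace
Character frequencies:
  'a': 1
  'b': 1
  'c': 3
  'e': 1
Scanning left to right for freq == 1:
  Position 0 ('b'): unique! => answer = 0

0


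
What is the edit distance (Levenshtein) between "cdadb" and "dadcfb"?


Computing edit distance: "cdadb" -> "dadcfb"
DP table:
           d    a    d    c    f    b
      0    1    2    3    4    5    6
  c   1    1    2    3    3    4    5
  d   2    1    2    2    3    4    5
  a   3    2    1    2    3    4    5
  d   4    3    2    1    2    3    4
  b   5    4    3    2    2    3    3
Edit distance = dp[5][6] = 3

3


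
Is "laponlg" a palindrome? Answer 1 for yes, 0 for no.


Input: laponlg
Reversed: glnopal
  Compare pos 0 ('l') with pos 6 ('g'): MISMATCH
  Compare pos 1 ('a') with pos 5 ('l'): MISMATCH
  Compare pos 2 ('p') with pos 4 ('n'): MISMATCH
Result: not a palindrome

0


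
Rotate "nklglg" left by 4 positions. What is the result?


Input: "nklglg", rotate left by 4
First 4 characters: "nklg"
Remaining characters: "lg"
Concatenate remaining + first: "lg" + "nklg" = "lgnklg"

lgnklg


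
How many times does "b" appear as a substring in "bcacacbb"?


Searching for "b" in "bcacacbb"
Scanning each position:
  Position 0: "b" => MATCH
  Position 1: "c" => no
  Position 2: "a" => no
  Position 3: "c" => no
  Position 4: "a" => no
  Position 5: "c" => no
  Position 6: "b" => MATCH
  Position 7: "b" => MATCH
Total occurrences: 3

3


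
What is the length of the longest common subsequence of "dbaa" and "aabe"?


LCS of "dbaa" and "aabe"
DP table:
           a    a    b    e
      0    0    0    0    0
  d   0    0    0    0    0
  b   0    0    0    1    1
  a   0    1    1    1    1
  a   0    1    2    2    2
LCS length = dp[4][4] = 2

2


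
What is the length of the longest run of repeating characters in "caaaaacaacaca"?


Input: "caaaaacaacaca"
Scanning for longest run:
  Position 1 ('a'): new char, reset run to 1
  Position 2 ('a'): continues run of 'a', length=2
  Position 3 ('a'): continues run of 'a', length=3
  Position 4 ('a'): continues run of 'a', length=4
  Position 5 ('a'): continues run of 'a', length=5
  Position 6 ('c'): new char, reset run to 1
  Position 7 ('a'): new char, reset run to 1
  Position 8 ('a'): continues run of 'a', length=2
  Position 9 ('c'): new char, reset run to 1
  Position 10 ('a'): new char, reset run to 1
  Position 11 ('c'): new char, reset run to 1
  Position 12 ('a'): new char, reset run to 1
Longest run: 'a' with length 5

5


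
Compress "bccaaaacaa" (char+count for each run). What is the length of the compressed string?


Input: bccaaaacaa
Runs:
  'b' x 1 => "b1"
  'c' x 2 => "c2"
  'a' x 4 => "a4"
  'c' x 1 => "c1"
  'a' x 2 => "a2"
Compressed: "b1c2a4c1a2"
Compressed length: 10

10


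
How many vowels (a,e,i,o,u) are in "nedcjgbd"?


Input: nedcjgbd
Checking each character:
  'n' at position 0: consonant
  'e' at position 1: vowel (running total: 1)
  'd' at position 2: consonant
  'c' at position 3: consonant
  'j' at position 4: consonant
  'g' at position 5: consonant
  'b' at position 6: consonant
  'd' at position 7: consonant
Total vowels: 1

1


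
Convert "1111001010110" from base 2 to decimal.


Input: "1111001010110" in base 2
Positional expansion:
  Digit '1' (value 1) x 2^12 = 4096
  Digit '1' (value 1) x 2^11 = 2048
  Digit '1' (value 1) x 2^10 = 1024
  Digit '1' (value 1) x 2^9 = 512
  Digit '0' (value 0) x 2^8 = 0
  Digit '0' (value 0) x 2^7 = 0
  Digit '1' (value 1) x 2^6 = 64
  Digit '0' (value 0) x 2^5 = 0
  Digit '1' (value 1) x 2^4 = 16
  Digit '0' (value 0) x 2^3 = 0
  Digit '1' (value 1) x 2^2 = 4
  Digit '1' (value 1) x 2^1 = 2
  Digit '0' (value 0) x 2^0 = 0
Sum = 7766

7766


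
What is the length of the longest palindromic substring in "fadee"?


Input: "fadee"
Checking substrings for palindromes:
  [3:5] "ee" (len 2) => palindrome
Longest palindromic substring: "ee" with length 2

2


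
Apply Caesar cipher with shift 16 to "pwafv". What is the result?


Caesar cipher: shift "pwafv" by 16
  'p' (pos 15) + 16 = pos 5 = 'f'
  'w' (pos 22) + 16 = pos 12 = 'm'
  'a' (pos 0) + 16 = pos 16 = 'q'
  'f' (pos 5) + 16 = pos 21 = 'v'
  'v' (pos 21) + 16 = pos 11 = 'l'
Result: fmqvl

fmqvl


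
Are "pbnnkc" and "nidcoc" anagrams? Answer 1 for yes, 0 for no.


Strings: "pbnnkc", "nidcoc"
Sorted first:  bcknnp
Sorted second: ccdino
Differ at position 0: 'b' vs 'c' => not anagrams

0


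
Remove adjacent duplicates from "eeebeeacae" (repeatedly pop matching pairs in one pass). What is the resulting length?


Input: eeebeeacae
Stack-based adjacent duplicate removal:
  Read 'e': push. Stack: e
  Read 'e': matches stack top 'e' => pop. Stack: (empty)
  Read 'e': push. Stack: e
  Read 'b': push. Stack: eb
  Read 'e': push. Stack: ebe
  Read 'e': matches stack top 'e' => pop. Stack: eb
  Read 'a': push. Stack: eba
  Read 'c': push. Stack: ebac
  Read 'a': push. Stack: ebaca
  Read 'e': push. Stack: ebacae
Final stack: "ebacae" (length 6)

6


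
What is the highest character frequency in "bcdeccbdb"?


Input: bcdeccbdb
Character counts:
  'b': 3
  'c': 3
  'd': 2
  'e': 1
Maximum frequency: 3

3


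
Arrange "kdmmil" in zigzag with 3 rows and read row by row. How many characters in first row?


Zigzag "kdmmil" into 3 rows:
Placing characters:
  'k' => row 0
  'd' => row 1
  'm' => row 2
  'm' => row 1
  'i' => row 0
  'l' => row 1
Rows:
  Row 0: "ki"
  Row 1: "dml"
  Row 2: "m"
First row length: 2

2


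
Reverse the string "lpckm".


Input: lpckm
Reading characters right to left:
  Position 4: 'm'
  Position 3: 'k'
  Position 2: 'c'
  Position 1: 'p'
  Position 0: 'l'
Reversed: mkcpl

mkcpl


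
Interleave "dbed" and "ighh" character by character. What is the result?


Interleaving "dbed" and "ighh":
  Position 0: 'd' from first, 'i' from second => "di"
  Position 1: 'b' from first, 'g' from second => "bg"
  Position 2: 'e' from first, 'h' from second => "eh"
  Position 3: 'd' from first, 'h' from second => "dh"
Result: dibgehdh

dibgehdh


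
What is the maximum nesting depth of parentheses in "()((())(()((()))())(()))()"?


Input: "()((())(()((()))())(()))()"
Tracking depth:
  Position 0 '(': depth becomes 1
  Position 1 ')': depth becomes 0
  Position 2 '(': depth becomes 1
  Position 3 '(': depth becomes 2
  Position 4 '(': depth becomes 3
  Position 5 ')': depth becomes 2
  Position 6 ')': depth becomes 1
  Position 7 '(': depth becomes 2
  Position 8 '(': depth becomes 3
  Position 9 ')': depth becomes 2
  Position 10 '(': depth becomes 3
  Position 11 '(': depth becomes 4
  Position 12 '(': depth becomes 5
  Position 13 ')': depth becomes 4
  Position 14 ')': depth becomes 3
  Position 15 ')': depth becomes 2
  Position 16 '(': depth becomes 3
  Position 17 ')': depth becomes 2
  Position 18 ')': depth becomes 1
  Position 19 '(': depth becomes 2
  Position 20 '(': depth becomes 3
  Position 21 ')': depth becomes 2
  Position 22 ')': depth becomes 1
  Position 23 ')': depth becomes 0
  Position 24 '(': depth becomes 1
  Position 25 ')': depth becomes 0
Maximum depth reached: 5

5


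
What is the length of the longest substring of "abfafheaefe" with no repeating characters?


Input: "abfafheaefe"
Sliding window (track last position of each char):
  Position 0 ('a'): window [0,0] length 1 -- new best
  Position 1 ('b'): window [0,1] length 2 -- new best
  Position 2 ('f'): window [0,2] length 3 -- new best
  Position 3 ('a'): repeat (last at 0), move window start to 1
  Position 3 ('a'): window [1,3] length 3
  Position 4 ('f'): repeat (last at 2), move window start to 3
  Position 4 ('f'): window [3,4] length 2
  Position 5 ('h'): window [3,5] length 3
  Position 6 ('e'): window [3,6] length 4 -- new best
  Position 7 ('a'): repeat (last at 3), move window start to 4
  Position 7 ('a'): window [4,7] length 4
  Position 8 ('e'): repeat (last at 6), move window start to 7
  Position 8 ('e'): window [7,8] length 2
  Position 9 ('f'): window [7,9] length 3
  Position 10 ('e'): repeat (last at 8), move window start to 9
  Position 10 ('e'): window [9,10] length 2
Longest substring with no repeats: "afhe" with length 4

4


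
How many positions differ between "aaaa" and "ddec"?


Comparing "aaaa" and "ddec" position by position:
  Position 0: 'a' vs 'd' => DIFFER
  Position 1: 'a' vs 'd' => DIFFER
  Position 2: 'a' vs 'e' => DIFFER
  Position 3: 'a' vs 'c' => DIFFER
Positions that differ: 4

4


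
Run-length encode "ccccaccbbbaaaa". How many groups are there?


Input: ccccaccbbbaaaa
Scanning for consecutive runs:
  Group 1: 'c' x 4 (positions 0-3)
  Group 2: 'a' x 1 (positions 4-4)
  Group 3: 'c' x 2 (positions 5-6)
  Group 4: 'b' x 3 (positions 7-9)
  Group 5: 'a' x 4 (positions 10-13)
Total groups: 5

5


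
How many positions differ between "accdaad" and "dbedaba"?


Comparing "accdaad" and "dbedaba" position by position:
  Position 0: 'a' vs 'd' => DIFFER
  Position 1: 'c' vs 'b' => DIFFER
  Position 2: 'c' vs 'e' => DIFFER
  Position 3: 'd' vs 'd' => same
  Position 4: 'a' vs 'a' => same
  Position 5: 'a' vs 'b' => DIFFER
  Position 6: 'd' vs 'a' => DIFFER
Positions that differ: 5

5


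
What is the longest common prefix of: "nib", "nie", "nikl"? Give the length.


Words: nib, nie, nikl
  Position 0: all 'n' => match
  Position 1: all 'i' => match
  Position 2: ('b', 'e', 'k') => mismatch, stop
LCP = "ni" (length 2)

2


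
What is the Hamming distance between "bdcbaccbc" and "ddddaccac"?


Comparing "bdcbaccbc" and "ddddaccac" position by position:
  Position 0: 'b' vs 'd' => differ
  Position 1: 'd' vs 'd' => same
  Position 2: 'c' vs 'd' => differ
  Position 3: 'b' vs 'd' => differ
  Position 4: 'a' vs 'a' => same
  Position 5: 'c' vs 'c' => same
  Position 6: 'c' vs 'c' => same
  Position 7: 'b' vs 'a' => differ
  Position 8: 'c' vs 'c' => same
Total differences (Hamming distance): 4

4


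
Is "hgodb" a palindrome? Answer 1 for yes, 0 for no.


Input: hgodb
Reversed: bdogh
  Compare pos 0 ('h') with pos 4 ('b'): MISMATCH
  Compare pos 1 ('g') with pos 3 ('d'): MISMATCH
Result: not a palindrome

0


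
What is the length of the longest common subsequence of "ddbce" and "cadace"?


LCS of "ddbce" and "cadace"
DP table:
           c    a    d    a    c    e
      0    0    0    0    0    0    0
  d   0    0    0    1    1    1    1
  d   0    0    0    1    1    1    1
  b   0    0    0    1    1    1    1
  c   0    1    1    1    1    2    2
  e   0    1    1    1    1    2    3
LCS length = dp[5][6] = 3

3


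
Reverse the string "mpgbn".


Input: mpgbn
Reading characters right to left:
  Position 4: 'n'
  Position 3: 'b'
  Position 2: 'g'
  Position 1: 'p'
  Position 0: 'm'
Reversed: nbgpm

nbgpm


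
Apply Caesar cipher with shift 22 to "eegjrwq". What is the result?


Caesar cipher: shift "eegjrwq" by 22
  'e' (pos 4) + 22 = pos 0 = 'a'
  'e' (pos 4) + 22 = pos 0 = 'a'
  'g' (pos 6) + 22 = pos 2 = 'c'
  'j' (pos 9) + 22 = pos 5 = 'f'
  'r' (pos 17) + 22 = pos 13 = 'n'
  'w' (pos 22) + 22 = pos 18 = 's'
  'q' (pos 16) + 22 = pos 12 = 'm'
Result: aacfnsm

aacfnsm


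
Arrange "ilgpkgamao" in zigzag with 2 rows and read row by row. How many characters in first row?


Zigzag "ilgpkgamao" into 2 rows:
Placing characters:
  'i' => row 0
  'l' => row 1
  'g' => row 0
  'p' => row 1
  'k' => row 0
  'g' => row 1
  'a' => row 0
  'm' => row 1
  'a' => row 0
  'o' => row 1
Rows:
  Row 0: "igkaa"
  Row 1: "lpgmo"
First row length: 5

5


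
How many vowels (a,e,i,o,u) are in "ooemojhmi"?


Input: ooemojhmi
Checking each character:
  'o' at position 0: vowel (running total: 1)
  'o' at position 1: vowel (running total: 2)
  'e' at position 2: vowel (running total: 3)
  'm' at position 3: consonant
  'o' at position 4: vowel (running total: 4)
  'j' at position 5: consonant
  'h' at position 6: consonant
  'm' at position 7: consonant
  'i' at position 8: vowel (running total: 5)
Total vowels: 5

5


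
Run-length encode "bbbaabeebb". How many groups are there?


Input: bbbaabeebb
Scanning for consecutive runs:
  Group 1: 'b' x 3 (positions 0-2)
  Group 2: 'a' x 2 (positions 3-4)
  Group 3: 'b' x 1 (positions 5-5)
  Group 4: 'e' x 2 (positions 6-7)
  Group 5: 'b' x 2 (positions 8-9)
Total groups: 5

5


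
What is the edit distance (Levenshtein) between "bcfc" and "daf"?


Computing edit distance: "bcfc" -> "daf"
DP table:
           d    a    f
      0    1    2    3
  b   1    1    2    3
  c   2    2    2    3
  f   3    3    3    2
  c   4    4    4    3
Edit distance = dp[4][3] = 3

3


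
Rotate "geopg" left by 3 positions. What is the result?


Input: "geopg", rotate left by 3
First 3 characters: "geo"
Remaining characters: "pg"
Concatenate remaining + first: "pg" + "geo" = "pggeo"

pggeo


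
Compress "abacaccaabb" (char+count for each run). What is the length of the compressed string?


Input: abacaccaabb
Runs:
  'a' x 1 => "a1"
  'b' x 1 => "b1"
  'a' x 1 => "a1"
  'c' x 1 => "c1"
  'a' x 1 => "a1"
  'c' x 2 => "c2"
  'a' x 2 => "a2"
  'b' x 2 => "b2"
Compressed: "a1b1a1c1a1c2a2b2"
Compressed length: 16

16


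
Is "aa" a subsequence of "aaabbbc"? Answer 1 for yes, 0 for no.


Check if "aa" is a subsequence of "aaabbbc"
Greedy scan:
  Position 0 ('a'): matches sub[0] = 'a'
  Position 1 ('a'): matches sub[1] = 'a'
  Position 2 ('a'): no match needed
  Position 3 ('b'): no match needed
  Position 4 ('b'): no match needed
  Position 5 ('b'): no match needed
  Position 6 ('c'): no match needed
All 2 characters matched => is a subsequence

1


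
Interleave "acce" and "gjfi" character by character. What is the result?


Interleaving "acce" and "gjfi":
  Position 0: 'a' from first, 'g' from second => "ag"
  Position 1: 'c' from first, 'j' from second => "cj"
  Position 2: 'c' from first, 'f' from second => "cf"
  Position 3: 'e' from first, 'i' from second => "ei"
Result: agcjcfei

agcjcfei


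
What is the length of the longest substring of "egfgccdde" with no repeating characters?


Input: "egfgccdde"
Sliding window (track last position of each char):
  Position 0 ('e'): window [0,0] length 1 -- new best
  Position 1 ('g'): window [0,1] length 2 -- new best
  Position 2 ('f'): window [0,2] length 3 -- new best
  Position 3 ('g'): repeat (last at 1), move window start to 2
  Position 3 ('g'): window [2,3] length 2
  Position 4 ('c'): window [2,4] length 3
  Position 5 ('c'): repeat (last at 4), move window start to 5
  Position 5 ('c'): window [5,5] length 1
  Position 6 ('d'): window [5,6] length 2
  Position 7 ('d'): repeat (last at 6), move window start to 7
  Position 7 ('d'): window [7,7] length 1
  Position 8 ('e'): window [7,8] length 2
Longest substring with no repeats: "egf" with length 3

3


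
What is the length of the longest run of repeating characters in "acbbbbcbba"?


Input: "acbbbbcbba"
Scanning for longest run:
  Position 1 ('c'): new char, reset run to 1
  Position 2 ('b'): new char, reset run to 1
  Position 3 ('b'): continues run of 'b', length=2
  Position 4 ('b'): continues run of 'b', length=3
  Position 5 ('b'): continues run of 'b', length=4
  Position 6 ('c'): new char, reset run to 1
  Position 7 ('b'): new char, reset run to 1
  Position 8 ('b'): continues run of 'b', length=2
  Position 9 ('a'): new char, reset run to 1
Longest run: 'b' with length 4

4


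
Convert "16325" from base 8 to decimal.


Input: "16325" in base 8
Positional expansion:
  Digit '1' (value 1) x 8^4 = 4096
  Digit '6' (value 6) x 8^3 = 3072
  Digit '3' (value 3) x 8^2 = 192
  Digit '2' (value 2) x 8^1 = 16
  Digit '5' (value 5) x 8^0 = 5
Sum = 7381

7381


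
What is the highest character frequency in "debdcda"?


Input: debdcda
Character counts:
  'a': 1
  'b': 1
  'c': 1
  'd': 3
  'e': 1
Maximum frequency: 3

3


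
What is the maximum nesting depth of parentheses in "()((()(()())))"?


Input: "()((()(()())))"
Tracking depth:
  Position 0 '(': depth becomes 1
  Position 1 ')': depth becomes 0
  Position 2 '(': depth becomes 1
  Position 3 '(': depth becomes 2
  Position 4 '(': depth becomes 3
  Position 5 ')': depth becomes 2
  Position 6 '(': depth becomes 3
  Position 7 '(': depth becomes 4
  Position 8 ')': depth becomes 3
  Position 9 '(': depth becomes 4
  Position 10 ')': depth becomes 3
  Position 11 ')': depth becomes 2
  Position 12 ')': depth becomes 1
  Position 13 ')': depth becomes 0
Maximum depth reached: 4

4


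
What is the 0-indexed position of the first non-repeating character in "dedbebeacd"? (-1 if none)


Input: dedbebeacd
Character frequencies:
  'a': 1
  'b': 2
  'c': 1
  'd': 3
  'e': 3
Scanning left to right for freq == 1:
  Position 0 ('d'): freq=3, skip
  Position 1 ('e'): freq=3, skip
  Position 2 ('d'): freq=3, skip
  Position 3 ('b'): freq=2, skip
  Position 4 ('e'): freq=3, skip
  Position 5 ('b'): freq=2, skip
  Position 6 ('e'): freq=3, skip
  Position 7 ('a'): unique! => answer = 7

7


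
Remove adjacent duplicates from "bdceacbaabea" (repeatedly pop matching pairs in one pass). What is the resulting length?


Input: bdceacbaabea
Stack-based adjacent duplicate removal:
  Read 'b': push. Stack: b
  Read 'd': push. Stack: bd
  Read 'c': push. Stack: bdc
  Read 'e': push. Stack: bdce
  Read 'a': push. Stack: bdcea
  Read 'c': push. Stack: bdceac
  Read 'b': push. Stack: bdceacb
  Read 'a': push. Stack: bdceacba
  Read 'a': matches stack top 'a' => pop. Stack: bdceacb
  Read 'b': matches stack top 'b' => pop. Stack: bdceac
  Read 'e': push. Stack: bdceace
  Read 'a': push. Stack: bdceacea
Final stack: "bdceacea" (length 8)

8


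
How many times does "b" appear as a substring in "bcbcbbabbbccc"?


Searching for "b" in "bcbcbbabbbccc"
Scanning each position:
  Position 0: "b" => MATCH
  Position 1: "c" => no
  Position 2: "b" => MATCH
  Position 3: "c" => no
  Position 4: "b" => MATCH
  Position 5: "b" => MATCH
  Position 6: "a" => no
  Position 7: "b" => MATCH
  Position 8: "b" => MATCH
  Position 9: "b" => MATCH
  Position 10: "c" => no
  Position 11: "c" => no
  Position 12: "c" => no
Total occurrences: 7

7


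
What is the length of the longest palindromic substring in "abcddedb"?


Input: "abcddedb"
Checking substrings for palindromes:
  [4:7] "ded" (len 3) => palindrome
  [3:5] "dd" (len 2) => palindrome
Longest palindromic substring: "ded" with length 3

3


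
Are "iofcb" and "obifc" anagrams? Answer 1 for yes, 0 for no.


Strings: "iofcb", "obifc"
Sorted first:  bcfio
Sorted second: bcfio
Sorted forms match => anagrams

1


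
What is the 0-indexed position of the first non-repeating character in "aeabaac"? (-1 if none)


Input: aeabaac
Character frequencies:
  'a': 4
  'b': 1
  'c': 1
  'e': 1
Scanning left to right for freq == 1:
  Position 0 ('a'): freq=4, skip
  Position 1 ('e'): unique! => answer = 1

1


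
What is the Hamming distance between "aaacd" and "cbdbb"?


Comparing "aaacd" and "cbdbb" position by position:
  Position 0: 'a' vs 'c' => differ
  Position 1: 'a' vs 'b' => differ
  Position 2: 'a' vs 'd' => differ
  Position 3: 'c' vs 'b' => differ
  Position 4: 'd' vs 'b' => differ
Total differences (Hamming distance): 5

5


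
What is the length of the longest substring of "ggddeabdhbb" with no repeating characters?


Input: "ggddeabdhbb"
Sliding window (track last position of each char):
  Position 0 ('g'): window [0,0] length 1 -- new best
  Position 1 ('g'): repeat (last at 0), move window start to 1
  Position 1 ('g'): window [1,1] length 1
  Position 2 ('d'): window [1,2] length 2 -- new best
  Position 3 ('d'): repeat (last at 2), move window start to 3
  Position 3 ('d'): window [3,3] length 1
  Position 4 ('e'): window [3,4] length 2
  Position 5 ('a'): window [3,5] length 3 -- new best
  Position 6 ('b'): window [3,6] length 4 -- new best
  Position 7 ('d'): repeat (last at 3), move window start to 4
  Position 7 ('d'): window [4,7] length 4
  Position 8 ('h'): window [4,8] length 5 -- new best
  Position 9 ('b'): repeat (last at 6), move window start to 7
  Position 9 ('b'): window [7,9] length 3
  Position 10 ('b'): repeat (last at 9), move window start to 10
  Position 10 ('b'): window [10,10] length 1
Longest substring with no repeats: "eabdh" with length 5

5


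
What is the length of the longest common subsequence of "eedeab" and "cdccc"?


LCS of "eedeab" and "cdccc"
DP table:
           c    d    c    c    c
      0    0    0    0    0    0
  e   0    0    0    0    0    0
  e   0    0    0    0    0    0
  d   0    0    1    1    1    1
  e   0    0    1    1    1    1
  a   0    0    1    1    1    1
  b   0    0    1    1    1    1
LCS length = dp[6][5] = 1

1


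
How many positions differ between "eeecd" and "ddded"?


Comparing "eeecd" and "ddded" position by position:
  Position 0: 'e' vs 'd' => DIFFER
  Position 1: 'e' vs 'd' => DIFFER
  Position 2: 'e' vs 'd' => DIFFER
  Position 3: 'c' vs 'e' => DIFFER
  Position 4: 'd' vs 'd' => same
Positions that differ: 4

4


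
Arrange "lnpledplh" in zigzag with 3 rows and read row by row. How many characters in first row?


Zigzag "lnpledplh" into 3 rows:
Placing characters:
  'l' => row 0
  'n' => row 1
  'p' => row 2
  'l' => row 1
  'e' => row 0
  'd' => row 1
  'p' => row 2
  'l' => row 1
  'h' => row 0
Rows:
  Row 0: "leh"
  Row 1: "nldl"
  Row 2: "pp"
First row length: 3

3


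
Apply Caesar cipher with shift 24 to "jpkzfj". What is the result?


Caesar cipher: shift "jpkzfj" by 24
  'j' (pos 9) + 24 = pos 7 = 'h'
  'p' (pos 15) + 24 = pos 13 = 'n'
  'k' (pos 10) + 24 = pos 8 = 'i'
  'z' (pos 25) + 24 = pos 23 = 'x'
  'f' (pos 5) + 24 = pos 3 = 'd'
  'j' (pos 9) + 24 = pos 7 = 'h'
Result: hnixdh

hnixdh


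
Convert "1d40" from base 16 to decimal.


Input: "1d40" in base 16
Positional expansion:
  Digit '1' (value 1) x 16^3 = 4096
  Digit 'd' (value 13) x 16^2 = 3328
  Digit '4' (value 4) x 16^1 = 64
  Digit '0' (value 0) x 16^0 = 0
Sum = 7488

7488


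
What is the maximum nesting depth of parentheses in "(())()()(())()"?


Input: "(())()()(())()"
Tracking depth:
  Position 0 '(': depth becomes 1
  Position 1 '(': depth becomes 2
  Position 2 ')': depth becomes 1
  Position 3 ')': depth becomes 0
  Position 4 '(': depth becomes 1
  Position 5 ')': depth becomes 0
  Position 6 '(': depth becomes 1
  Position 7 ')': depth becomes 0
  Position 8 '(': depth becomes 1
  Position 9 '(': depth becomes 2
  Position 10 ')': depth becomes 1
  Position 11 ')': depth becomes 0
  Position 12 '(': depth becomes 1
  Position 13 ')': depth becomes 0
Maximum depth reached: 2

2


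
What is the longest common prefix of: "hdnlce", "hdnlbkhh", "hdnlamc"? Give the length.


Words: hdnlce, hdnlbkhh, hdnlamc
  Position 0: all 'h' => match
  Position 1: all 'd' => match
  Position 2: all 'n' => match
  Position 3: all 'l' => match
  Position 4: ('c', 'b', 'a') => mismatch, stop
LCP = "hdnl" (length 4)

4


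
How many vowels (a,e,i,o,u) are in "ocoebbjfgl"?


Input: ocoebbjfgl
Checking each character:
  'o' at position 0: vowel (running total: 1)
  'c' at position 1: consonant
  'o' at position 2: vowel (running total: 2)
  'e' at position 3: vowel (running total: 3)
  'b' at position 4: consonant
  'b' at position 5: consonant
  'j' at position 6: consonant
  'f' at position 7: consonant
  'g' at position 8: consonant
  'l' at position 9: consonant
Total vowels: 3

3


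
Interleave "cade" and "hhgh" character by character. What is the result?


Interleaving "cade" and "hhgh":
  Position 0: 'c' from first, 'h' from second => "ch"
  Position 1: 'a' from first, 'h' from second => "ah"
  Position 2: 'd' from first, 'g' from second => "dg"
  Position 3: 'e' from first, 'h' from second => "eh"
Result: chahdgeh

chahdgeh


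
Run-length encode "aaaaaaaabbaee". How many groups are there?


Input: aaaaaaaabbaee
Scanning for consecutive runs:
  Group 1: 'a' x 8 (positions 0-7)
  Group 2: 'b' x 2 (positions 8-9)
  Group 3: 'a' x 1 (positions 10-10)
  Group 4: 'e' x 2 (positions 11-12)
Total groups: 4

4


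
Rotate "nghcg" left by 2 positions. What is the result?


Input: "nghcg", rotate left by 2
First 2 characters: "ng"
Remaining characters: "hcg"
Concatenate remaining + first: "hcg" + "ng" = "hcgng"

hcgng


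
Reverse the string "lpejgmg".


Input: lpejgmg
Reading characters right to left:
  Position 6: 'g'
  Position 5: 'm'
  Position 4: 'g'
  Position 3: 'j'
  Position 2: 'e'
  Position 1: 'p'
  Position 0: 'l'
Reversed: gmgjepl

gmgjepl


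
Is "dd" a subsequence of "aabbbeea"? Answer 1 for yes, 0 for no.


Check if "dd" is a subsequence of "aabbbeea"
Greedy scan:
  Position 0 ('a'): no match needed
  Position 1 ('a'): no match needed
  Position 2 ('b'): no match needed
  Position 3 ('b'): no match needed
  Position 4 ('b'): no match needed
  Position 5 ('e'): no match needed
  Position 6 ('e'): no match needed
  Position 7 ('a'): no match needed
Only matched 0/2 characters => not a subsequence

0


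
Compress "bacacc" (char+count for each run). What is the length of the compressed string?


Input: bacacc
Runs:
  'b' x 1 => "b1"
  'a' x 1 => "a1"
  'c' x 1 => "c1"
  'a' x 1 => "a1"
  'c' x 2 => "c2"
Compressed: "b1a1c1a1c2"
Compressed length: 10

10


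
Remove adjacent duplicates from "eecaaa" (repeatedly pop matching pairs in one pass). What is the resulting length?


Input: eecaaa
Stack-based adjacent duplicate removal:
  Read 'e': push. Stack: e
  Read 'e': matches stack top 'e' => pop. Stack: (empty)
  Read 'c': push. Stack: c
  Read 'a': push. Stack: ca
  Read 'a': matches stack top 'a' => pop. Stack: c
  Read 'a': push. Stack: ca
Final stack: "ca" (length 2)

2


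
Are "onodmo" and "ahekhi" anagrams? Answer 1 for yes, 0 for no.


Strings: "onodmo", "ahekhi"
Sorted first:  dmnooo
Sorted second: aehhik
Differ at position 0: 'd' vs 'a' => not anagrams

0


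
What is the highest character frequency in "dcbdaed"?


Input: dcbdaed
Character counts:
  'a': 1
  'b': 1
  'c': 1
  'd': 3
  'e': 1
Maximum frequency: 3

3


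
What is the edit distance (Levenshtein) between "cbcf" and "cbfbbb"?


Computing edit distance: "cbcf" -> "cbfbbb"
DP table:
           c    b    f    b    b    b
      0    1    2    3    4    5    6
  c   1    0    1    2    3    4    5
  b   2    1    0    1    2    3    4
  c   3    2    1    1    2    3    4
  f   4    3    2    1    2    3    4
Edit distance = dp[4][6] = 4

4


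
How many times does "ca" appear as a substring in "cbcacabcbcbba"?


Searching for "ca" in "cbcacabcbcbba"
Scanning each position:
  Position 0: "cb" => no
  Position 1: "bc" => no
  Position 2: "ca" => MATCH
  Position 3: "ac" => no
  Position 4: "ca" => MATCH
  Position 5: "ab" => no
  Position 6: "bc" => no
  Position 7: "cb" => no
  Position 8: "bc" => no
  Position 9: "cb" => no
  Position 10: "bb" => no
  Position 11: "ba" => no
Total occurrences: 2

2


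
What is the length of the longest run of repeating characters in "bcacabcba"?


Input: "bcacabcba"
Scanning for longest run:
  Position 1 ('c'): new char, reset run to 1
  Position 2 ('a'): new char, reset run to 1
  Position 3 ('c'): new char, reset run to 1
  Position 4 ('a'): new char, reset run to 1
  Position 5 ('b'): new char, reset run to 1
  Position 6 ('c'): new char, reset run to 1
  Position 7 ('b'): new char, reset run to 1
  Position 8 ('a'): new char, reset run to 1
Longest run: 'b' with length 1

1


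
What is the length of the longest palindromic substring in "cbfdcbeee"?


Input: "cbfdcbeee"
Checking substrings for palindromes:
  [6:9] "eee" (len 3) => palindrome
  [6:8] "ee" (len 2) => palindrome
  [7:9] "ee" (len 2) => palindrome
Longest palindromic substring: "eee" with length 3

3


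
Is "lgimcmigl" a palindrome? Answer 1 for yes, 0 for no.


Input: lgimcmigl
Reversed: lgimcmigl
  Compare pos 0 ('l') with pos 8 ('l'): match
  Compare pos 1 ('g') with pos 7 ('g'): match
  Compare pos 2 ('i') with pos 6 ('i'): match
  Compare pos 3 ('m') with pos 5 ('m'): match
Result: palindrome

1


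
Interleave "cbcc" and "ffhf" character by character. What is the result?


Interleaving "cbcc" and "ffhf":
  Position 0: 'c' from first, 'f' from second => "cf"
  Position 1: 'b' from first, 'f' from second => "bf"
  Position 2: 'c' from first, 'h' from second => "ch"
  Position 3: 'c' from first, 'f' from second => "cf"
Result: cfbfchcf

cfbfchcf


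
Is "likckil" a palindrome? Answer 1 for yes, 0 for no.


Input: likckil
Reversed: likckil
  Compare pos 0 ('l') with pos 6 ('l'): match
  Compare pos 1 ('i') with pos 5 ('i'): match
  Compare pos 2 ('k') with pos 4 ('k'): match
Result: palindrome

1


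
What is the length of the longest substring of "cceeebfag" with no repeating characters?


Input: "cceeebfag"
Sliding window (track last position of each char):
  Position 0 ('c'): window [0,0] length 1 -- new best
  Position 1 ('c'): repeat (last at 0), move window start to 1
  Position 1 ('c'): window [1,1] length 1
  Position 2 ('e'): window [1,2] length 2 -- new best
  Position 3 ('e'): repeat (last at 2), move window start to 3
  Position 3 ('e'): window [3,3] length 1
  Position 4 ('e'): repeat (last at 3), move window start to 4
  Position 4 ('e'): window [4,4] length 1
  Position 5 ('b'): window [4,5] length 2
  Position 6 ('f'): window [4,6] length 3 -- new best
  Position 7 ('a'): window [4,7] length 4 -- new best
  Position 8 ('g'): window [4,8] length 5 -- new best
Longest substring with no repeats: "ebfag" with length 5

5


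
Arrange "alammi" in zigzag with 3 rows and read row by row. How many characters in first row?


Zigzag "alammi" into 3 rows:
Placing characters:
  'a' => row 0
  'l' => row 1
  'a' => row 2
  'm' => row 1
  'm' => row 0
  'i' => row 1
Rows:
  Row 0: "am"
  Row 1: "lmi"
  Row 2: "a"
First row length: 2

2


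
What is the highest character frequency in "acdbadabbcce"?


Input: acdbadabbcce
Character counts:
  'a': 3
  'b': 3
  'c': 3
  'd': 2
  'e': 1
Maximum frequency: 3

3


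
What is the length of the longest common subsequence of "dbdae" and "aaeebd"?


LCS of "dbdae" and "aaeebd"
DP table:
           a    a    e    e    b    d
      0    0    0    0    0    0    0
  d   0    0    0    0    0    0    1
  b   0    0    0    0    0    1    1
  d   0    0    0    0    0    1    2
  a   0    1    1    1    1    1    2
  e   0    1    1    2    2    2    2
LCS length = dp[5][6] = 2

2


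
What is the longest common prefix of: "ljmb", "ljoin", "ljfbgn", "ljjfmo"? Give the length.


Words: ljmb, ljoin, ljfbgn, ljjfmo
  Position 0: all 'l' => match
  Position 1: all 'j' => match
  Position 2: ('m', 'o', 'f', 'j') => mismatch, stop
LCP = "lj" (length 2)

2


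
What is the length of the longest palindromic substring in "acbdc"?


Input: "acbdc"
Checking substrings for palindromes:
  No multi-char palindromic substrings found
Longest palindromic substring: "a" with length 1

1


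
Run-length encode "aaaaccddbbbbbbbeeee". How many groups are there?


Input: aaaaccddbbbbbbbeeee
Scanning for consecutive runs:
  Group 1: 'a' x 4 (positions 0-3)
  Group 2: 'c' x 2 (positions 4-5)
  Group 3: 'd' x 2 (positions 6-7)
  Group 4: 'b' x 7 (positions 8-14)
  Group 5: 'e' x 4 (positions 15-18)
Total groups: 5

5


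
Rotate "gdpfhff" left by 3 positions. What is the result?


Input: "gdpfhff", rotate left by 3
First 3 characters: "gdp"
Remaining characters: "fhff"
Concatenate remaining + first: "fhff" + "gdp" = "fhffgdp"

fhffgdp


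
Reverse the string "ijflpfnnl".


Input: ijflpfnnl
Reading characters right to left:
  Position 8: 'l'
  Position 7: 'n'
  Position 6: 'n'
  Position 5: 'f'
  Position 4: 'p'
  Position 3: 'l'
  Position 2: 'f'
  Position 1: 'j'
  Position 0: 'i'
Reversed: lnnfplfji

lnnfplfji


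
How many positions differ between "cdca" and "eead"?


Comparing "cdca" and "eead" position by position:
  Position 0: 'c' vs 'e' => DIFFER
  Position 1: 'd' vs 'e' => DIFFER
  Position 2: 'c' vs 'a' => DIFFER
  Position 3: 'a' vs 'd' => DIFFER
Positions that differ: 4

4


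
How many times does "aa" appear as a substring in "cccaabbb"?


Searching for "aa" in "cccaabbb"
Scanning each position:
  Position 0: "cc" => no
  Position 1: "cc" => no
  Position 2: "ca" => no
  Position 3: "aa" => MATCH
  Position 4: "ab" => no
  Position 5: "bb" => no
  Position 6: "bb" => no
Total occurrences: 1

1


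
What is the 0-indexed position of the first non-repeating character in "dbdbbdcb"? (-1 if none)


Input: dbdbbdcb
Character frequencies:
  'b': 4
  'c': 1
  'd': 3
Scanning left to right for freq == 1:
  Position 0 ('d'): freq=3, skip
  Position 1 ('b'): freq=4, skip
  Position 2 ('d'): freq=3, skip
  Position 3 ('b'): freq=4, skip
  Position 4 ('b'): freq=4, skip
  Position 5 ('d'): freq=3, skip
  Position 6 ('c'): unique! => answer = 6

6


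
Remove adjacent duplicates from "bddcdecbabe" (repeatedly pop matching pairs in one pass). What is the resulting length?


Input: bddcdecbabe
Stack-based adjacent duplicate removal:
  Read 'b': push. Stack: b
  Read 'd': push. Stack: bd
  Read 'd': matches stack top 'd' => pop. Stack: b
  Read 'c': push. Stack: bc
  Read 'd': push. Stack: bcd
  Read 'e': push. Stack: bcde
  Read 'c': push. Stack: bcdec
  Read 'b': push. Stack: bcdecb
  Read 'a': push. Stack: bcdecba
  Read 'b': push. Stack: bcdecbab
  Read 'e': push. Stack: bcdecbabe
Final stack: "bcdecbabe" (length 9)

9


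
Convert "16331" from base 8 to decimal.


Input: "16331" in base 8
Positional expansion:
  Digit '1' (value 1) x 8^4 = 4096
  Digit '6' (value 6) x 8^3 = 3072
  Digit '3' (value 3) x 8^2 = 192
  Digit '3' (value 3) x 8^1 = 24
  Digit '1' (value 1) x 8^0 = 1
Sum = 7385

7385


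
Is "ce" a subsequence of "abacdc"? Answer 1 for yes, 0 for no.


Check if "ce" is a subsequence of "abacdc"
Greedy scan:
  Position 0 ('a'): no match needed
  Position 1 ('b'): no match needed
  Position 2 ('a'): no match needed
  Position 3 ('c'): matches sub[0] = 'c'
  Position 4 ('d'): no match needed
  Position 5 ('c'): no match needed
Only matched 1/2 characters => not a subsequence

0


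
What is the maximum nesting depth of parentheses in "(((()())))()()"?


Input: "(((()())))()()"
Tracking depth:
  Position 0 '(': depth becomes 1
  Position 1 '(': depth becomes 2
  Position 2 '(': depth becomes 3
  Position 3 '(': depth becomes 4
  Position 4 ')': depth becomes 3
  Position 5 '(': depth becomes 4
  Position 6 ')': depth becomes 3
  Position 7 ')': depth becomes 2
  Position 8 ')': depth becomes 1
  Position 9 ')': depth becomes 0
  Position 10 '(': depth becomes 1
  Position 11 ')': depth becomes 0
  Position 12 '(': depth becomes 1
  Position 13 ')': depth becomes 0
Maximum depth reached: 4

4


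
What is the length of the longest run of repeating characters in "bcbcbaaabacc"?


Input: "bcbcbaaabacc"
Scanning for longest run:
  Position 1 ('c'): new char, reset run to 1
  Position 2 ('b'): new char, reset run to 1
  Position 3 ('c'): new char, reset run to 1
  Position 4 ('b'): new char, reset run to 1
  Position 5 ('a'): new char, reset run to 1
  Position 6 ('a'): continues run of 'a', length=2
  Position 7 ('a'): continues run of 'a', length=3
  Position 8 ('b'): new char, reset run to 1
  Position 9 ('a'): new char, reset run to 1
  Position 10 ('c'): new char, reset run to 1
  Position 11 ('c'): continues run of 'c', length=2
Longest run: 'a' with length 3

3


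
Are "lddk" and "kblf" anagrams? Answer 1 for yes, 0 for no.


Strings: "lddk", "kblf"
Sorted first:  ddkl
Sorted second: bfkl
Differ at position 0: 'd' vs 'b' => not anagrams

0


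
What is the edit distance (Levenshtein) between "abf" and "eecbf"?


Computing edit distance: "abf" -> "eecbf"
DP table:
           e    e    c    b    f
      0    1    2    3    4    5
  a   1    1    2    3    4    5
  b   2    2    2    3    3    4
  f   3    3    3    3    4    3
Edit distance = dp[3][5] = 3

3


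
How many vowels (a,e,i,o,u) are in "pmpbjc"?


Input: pmpbjc
Checking each character:
  'p' at position 0: consonant
  'm' at position 1: consonant
  'p' at position 2: consonant
  'b' at position 3: consonant
  'j' at position 4: consonant
  'c' at position 5: consonant
Total vowels: 0

0


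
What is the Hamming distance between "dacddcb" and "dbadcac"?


Comparing "dacddcb" and "dbadcac" position by position:
  Position 0: 'd' vs 'd' => same
  Position 1: 'a' vs 'b' => differ
  Position 2: 'c' vs 'a' => differ
  Position 3: 'd' vs 'd' => same
  Position 4: 'd' vs 'c' => differ
  Position 5: 'c' vs 'a' => differ
  Position 6: 'b' vs 'c' => differ
Total differences (Hamming distance): 5

5


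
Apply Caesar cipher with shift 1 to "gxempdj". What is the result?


Caesar cipher: shift "gxempdj" by 1
  'g' (pos 6) + 1 = pos 7 = 'h'
  'x' (pos 23) + 1 = pos 24 = 'y'
  'e' (pos 4) + 1 = pos 5 = 'f'
  'm' (pos 12) + 1 = pos 13 = 'n'
  'p' (pos 15) + 1 = pos 16 = 'q'
  'd' (pos 3) + 1 = pos 4 = 'e'
  'j' (pos 9) + 1 = pos 10 = 'k'
Result: hyfnqek

hyfnqek


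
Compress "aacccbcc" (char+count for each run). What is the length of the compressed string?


Input: aacccbcc
Runs:
  'a' x 2 => "a2"
  'c' x 3 => "c3"
  'b' x 1 => "b1"
  'c' x 2 => "c2"
Compressed: "a2c3b1c2"
Compressed length: 8

8


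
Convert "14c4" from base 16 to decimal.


Input: "14c4" in base 16
Positional expansion:
  Digit '1' (value 1) x 16^3 = 4096
  Digit '4' (value 4) x 16^2 = 1024
  Digit 'c' (value 12) x 16^1 = 192
  Digit '4' (value 4) x 16^0 = 4
Sum = 5316

5316


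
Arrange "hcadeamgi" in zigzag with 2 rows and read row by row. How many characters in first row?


Zigzag "hcadeamgi" into 2 rows:
Placing characters:
  'h' => row 0
  'c' => row 1
  'a' => row 0
  'd' => row 1
  'e' => row 0
  'a' => row 1
  'm' => row 0
  'g' => row 1
  'i' => row 0
Rows:
  Row 0: "haemi"
  Row 1: "cdag"
First row length: 5

5


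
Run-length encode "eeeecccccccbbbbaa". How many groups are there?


Input: eeeecccccccbbbbaa
Scanning for consecutive runs:
  Group 1: 'e' x 4 (positions 0-3)
  Group 2: 'c' x 7 (positions 4-10)
  Group 3: 'b' x 4 (positions 11-14)
  Group 4: 'a' x 2 (positions 15-16)
Total groups: 4

4


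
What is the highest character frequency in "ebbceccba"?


Input: ebbceccba
Character counts:
  'a': 1
  'b': 3
  'c': 3
  'e': 2
Maximum frequency: 3

3


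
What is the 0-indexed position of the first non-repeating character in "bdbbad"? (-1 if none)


Input: bdbbad
Character frequencies:
  'a': 1
  'b': 3
  'd': 2
Scanning left to right for freq == 1:
  Position 0 ('b'): freq=3, skip
  Position 1 ('d'): freq=2, skip
  Position 2 ('b'): freq=3, skip
  Position 3 ('b'): freq=3, skip
  Position 4 ('a'): unique! => answer = 4

4
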